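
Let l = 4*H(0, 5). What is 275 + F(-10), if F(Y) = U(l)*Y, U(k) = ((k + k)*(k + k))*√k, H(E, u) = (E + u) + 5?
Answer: 275 - 128000*√10 ≈ -4.0450e+5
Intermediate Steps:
H(E, u) = 5 + E + u
l = 40 (l = 4*(5 + 0 + 5) = 4*10 = 40)
U(k) = 4*k^(5/2) (U(k) = ((2*k)*(2*k))*√k = (4*k²)*√k = 4*k^(5/2))
F(Y) = 12800*Y*√10 (F(Y) = (4*40^(5/2))*Y = (4*(3200*√10))*Y = (12800*√10)*Y = 12800*Y*√10)
275 + F(-10) = 275 + 12800*(-10)*√10 = 275 - 128000*√10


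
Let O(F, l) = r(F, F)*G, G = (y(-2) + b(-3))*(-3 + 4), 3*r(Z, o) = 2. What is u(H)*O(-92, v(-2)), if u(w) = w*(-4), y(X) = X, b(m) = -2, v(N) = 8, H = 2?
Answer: 64/3 ≈ 21.333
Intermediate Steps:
r(Z, o) = 2/3 (r(Z, o) = (1/3)*2 = 2/3)
G = -4 (G = (-2 - 2)*(-3 + 4) = -4*1 = -4)
O(F, l) = -8/3 (O(F, l) = (2/3)*(-4) = -8/3)
u(w) = -4*w
u(H)*O(-92, v(-2)) = -4*2*(-8/3) = -8*(-8/3) = 64/3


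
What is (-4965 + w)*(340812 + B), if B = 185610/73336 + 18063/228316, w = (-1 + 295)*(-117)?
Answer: -7019561466616821435/523243193 ≈ -1.3415e+10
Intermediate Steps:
w = -34398 (w = 294*(-117) = -34398)
B = 1365700029/523243193 (B = 185610*(1/73336) + 18063*(1/228316) = 92805/36668 + 18063/228316 = 1365700029/523243193 ≈ 2.6101)
(-4965 + w)*(340812 + B) = (-4965 - 34398)*(340812 + 1365700029/523243193) = -39363*178328924792745/523243193 = -7019561466616821435/523243193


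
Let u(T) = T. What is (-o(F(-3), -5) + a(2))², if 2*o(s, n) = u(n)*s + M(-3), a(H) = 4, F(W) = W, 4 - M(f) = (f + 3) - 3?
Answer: 49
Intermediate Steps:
M(f) = 4 - f (M(f) = 4 - ((f + 3) - 3) = 4 - ((3 + f) - 3) = 4 - f)
o(s, n) = 7/2 + n*s/2 (o(s, n) = (n*s + (4 - 1*(-3)))/2 = (n*s + (4 + 3))/2 = (n*s + 7)/2 = (7 + n*s)/2 = 7/2 + n*s/2)
(-o(F(-3), -5) + a(2))² = (-(7/2 + (½)*(-5)*(-3)) + 4)² = (-(7/2 + 15/2) + 4)² = (-1*11 + 4)² = (-11 + 4)² = (-7)² = 49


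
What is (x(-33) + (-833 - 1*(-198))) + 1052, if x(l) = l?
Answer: 384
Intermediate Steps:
(x(-33) + (-833 - 1*(-198))) + 1052 = (-33 + (-833 - 1*(-198))) + 1052 = (-33 + (-833 + 198)) + 1052 = (-33 - 635) + 1052 = -668 + 1052 = 384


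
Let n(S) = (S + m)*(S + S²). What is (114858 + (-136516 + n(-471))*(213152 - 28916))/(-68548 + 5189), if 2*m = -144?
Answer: 22171038609678/63359 ≈ 3.4993e+8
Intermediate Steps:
m = -72 (m = (½)*(-144) = -72)
n(S) = (-72 + S)*(S + S²) (n(S) = (S - 72)*(S + S²) = (-72 + S)*(S + S²))
(114858 + (-136516 + n(-471))*(213152 - 28916))/(-68548 + 5189) = (114858 + (-136516 - 471*(-72 + (-471)² - 71*(-471)))*(213152 - 28916))/(-68548 + 5189) = (114858 + (-136516 - 471*(-72 + 221841 + 33441))*184236)/(-63359) = (114858 + (-136516 - 471*255210)*184236)*(-1/63359) = (114858 + (-136516 - 120203910)*184236)*(-1/63359) = (114858 - 120340426*184236)*(-1/63359) = (114858 - 22171038724536)*(-1/63359) = -22171038609678*(-1/63359) = 22171038609678/63359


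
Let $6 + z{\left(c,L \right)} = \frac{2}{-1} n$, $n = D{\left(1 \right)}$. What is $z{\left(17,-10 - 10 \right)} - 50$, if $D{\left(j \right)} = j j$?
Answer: $-58$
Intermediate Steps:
$D{\left(j \right)} = j^{2}$
$n = 1$ ($n = 1^{2} = 1$)
$z{\left(c,L \right)} = -8$ ($z{\left(c,L \right)} = -6 + \frac{2}{-1} \cdot 1 = -6 + 2 \left(-1\right) 1 = -6 - 2 = -8$)
$z{\left(17,-10 - 10 \right)} - 50 = -8 - 50 = -58$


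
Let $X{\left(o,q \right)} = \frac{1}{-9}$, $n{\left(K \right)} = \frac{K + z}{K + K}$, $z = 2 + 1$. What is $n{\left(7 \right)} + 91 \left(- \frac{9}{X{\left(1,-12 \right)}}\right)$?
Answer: $\frac{51602}{7} \approx 7371.7$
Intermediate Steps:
$z = 3$
$n{\left(K \right)} = \frac{3 + K}{2 K}$ ($n{\left(K \right)} = \frac{K + 3}{K + K} = \frac{3 + K}{2 K}$)
$X{\left(o,q \right)} = - \frac{1}{9}$
$n{\left(7 \right)} + 91 \left(- \frac{9}{X{\left(1,-12 \right)}}\right) = \frac{3 + 7}{2 \cdot 7} + 91 \left(- \frac{9}{- \frac{1}{9}}\right) = \frac{1}{2} \cdot \frac{1}{7} \cdot 10 + 91 \left(\left(-9\right) \left(-9\right)\right) = \frac{5}{7} + 91 \cdot 81 = \frac{5}{7} + 7371 = \frac{51602}{7}$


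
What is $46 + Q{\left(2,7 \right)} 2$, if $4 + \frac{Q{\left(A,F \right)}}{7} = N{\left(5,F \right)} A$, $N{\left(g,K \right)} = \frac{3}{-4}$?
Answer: $-31$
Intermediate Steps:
$N{\left(g,K \right)} = - \frac{3}{4}$ ($N{\left(g,K \right)} = 3 \left(- \frac{1}{4}\right) = - \frac{3}{4}$)
$Q{\left(A,F \right)} = -28 - \frac{21 A}{4}$ ($Q{\left(A,F \right)} = -28 + 7 \left(- \frac{3 A}{4}\right) = -28 - \frac{21 A}{4}$)
$46 + Q{\left(2,7 \right)} 2 = 46 + \left(-28 - \frac{21}{2}\right) 2 = 46 - 77 = -31$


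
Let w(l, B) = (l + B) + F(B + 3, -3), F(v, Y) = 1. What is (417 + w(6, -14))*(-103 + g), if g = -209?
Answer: -127920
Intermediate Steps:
w(l, B) = 1 + B + l (w(l, B) = (l + B) + 1 = (B + l) + 1 = 1 + B + l)
(417 + w(6, -14))*(-103 + g) = (417 + (1 - 14 + 6))*(-103 - 209) = (417 - 7)*(-312) = 410*(-312) = -127920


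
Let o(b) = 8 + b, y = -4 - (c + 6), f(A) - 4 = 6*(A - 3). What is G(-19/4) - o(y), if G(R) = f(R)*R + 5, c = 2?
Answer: 1687/8 ≈ 210.88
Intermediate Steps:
f(A) = -14 + 6*A (f(A) = 4 + 6*(A - 3) = 4 + 6*(-3 + A) = 4 + (-18 + 6*A) = -14 + 6*A)
y = -12 (y = -4 - (2 + 6) = -4 - 1*8 = -4 - 8 = -12)
G(R) = 5 + R*(-14 + 6*R) (G(R) = (-14 + 6*R)*R + 5 = R*(-14 + 6*R) + 5 = 5 + R*(-14 + 6*R))
G(-19/4) - o(y) = (5 + 2*(-19/4)*(-7 + 3*(-19/4))) - (8 - 12) = (5 + 2*(-19*1/4)*(-7 + 3*(-19*1/4))) - 1*(-4) = (5 + 2*(-19/4)*(-7 + 3*(-19/4))) + 4 = (5 + 2*(-19/4)*(-7 - 57/4)) + 4 = (5 + 2*(-19/4)*(-85/4)) + 4 = (5 + 1615/8) + 4 = 1655/8 + 4 = 1687/8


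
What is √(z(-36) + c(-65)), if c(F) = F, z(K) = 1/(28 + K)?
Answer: I*√1042/4 ≈ 8.07*I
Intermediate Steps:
√(z(-36) + c(-65)) = √(1/(28 - 36) - 65) = √(1/(-8) - 65) = √(-⅛ - 65) = √(-521/8) = I*√1042/4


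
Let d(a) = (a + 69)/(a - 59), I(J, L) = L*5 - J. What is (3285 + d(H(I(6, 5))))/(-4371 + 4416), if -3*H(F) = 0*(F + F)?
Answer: 64582/885 ≈ 72.974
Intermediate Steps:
I(J, L) = -J + 5*L (I(J, L) = 5*L - J = -J + 5*L)
H(F) = 0 (H(F) = -0*(F + F) = -0*2*F = -⅓*0 = 0)
d(a) = (69 + a)/(-59 + a)
(3285 + d(H(I(6, 5))))/(-4371 + 4416) = (3285 + (69 + 0)/(-59 + 0))/(-4371 + 4416) = (3285 + 69/(-59))/45 = (3285 - 1/59*69)*(1/45) = (3285 - 69/59)*(1/45) = (193746/59)*(1/45) = 64582/885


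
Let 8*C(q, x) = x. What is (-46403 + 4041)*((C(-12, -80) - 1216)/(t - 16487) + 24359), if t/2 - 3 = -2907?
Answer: -23006172319422/22295 ≈ -1.0319e+9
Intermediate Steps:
t = -5808 (t = 6 + 2*(-2907) = 6 - 5814 = -5808)
C(q, x) = x/8
(-46403 + 4041)*((C(-12, -80) - 1216)/(t - 16487) + 24359) = (-46403 + 4041)*(((⅛)*(-80) - 1216)/(-5808 - 16487) + 24359) = -42362*((-10 - 1216)/(-22295) + 24359) = -42362*(-1226*(-1/22295) + 24359) = -42362*(1226/22295 + 24359) = -42362*543085131/22295 = -23006172319422/22295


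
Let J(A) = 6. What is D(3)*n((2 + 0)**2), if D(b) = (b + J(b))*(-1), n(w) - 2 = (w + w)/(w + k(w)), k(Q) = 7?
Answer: -270/11 ≈ -24.545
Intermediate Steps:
n(w) = 2 + 2*w/(7 + w) (n(w) = 2 + (w + w)/(w + 7) = 2 + (2*w)/(7 + w) = 2 + 2*w/(7 + w))
D(b) = -6 - b (D(b) = (b + 6)*(-1) = (6 + b)*(-1) = -6 - b)
D(3)*n((2 + 0)**2) = (-6 - 1*3)*(2*(7 + 2*(2 + 0)**2)/(7 + (2 + 0)**2)) = (-6 - 3)*(2*(7 + 2*2**2)/(7 + 2**2)) = -18*(7 + 2*4)/(7 + 4) = -18*(7 + 8)/11 = -18*15/11 = -9*30/11 = -270/11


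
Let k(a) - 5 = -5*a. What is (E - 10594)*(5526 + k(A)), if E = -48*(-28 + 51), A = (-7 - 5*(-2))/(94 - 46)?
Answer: -517583859/8 ≈ -6.4698e+7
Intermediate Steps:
A = 1/16 (A = (-7 + 10)/48 = 3*(1/48) = 1/16 ≈ 0.062500)
E = -1104 (E = -48*23 = -1104)
k(a) = 5 - 5*a
(E - 10594)*(5526 + k(A)) = (-1104 - 10594)*(5526 + (5 - 5*1/16)) = -11698*(5526 + (5 - 5/16)) = -11698*(5526 + 75/16) = -11698*88491/16 = -517583859/8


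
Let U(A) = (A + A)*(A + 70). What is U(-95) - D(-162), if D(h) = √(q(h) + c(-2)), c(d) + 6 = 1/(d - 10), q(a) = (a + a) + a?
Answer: 4750 - I*√17715/6 ≈ 4750.0 - 22.183*I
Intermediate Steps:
U(A) = 2*A*(70 + A) (U(A) = (2*A)*(70 + A) = 2*A*(70 + A))
q(a) = 3*a (q(a) = 2*a + a = 3*a)
c(d) = -6 + 1/(-10 + d) (c(d) = -6 + 1/(d - 10) = -6 + 1/(-10 + d))
D(h) = √(-73/12 + 3*h) (D(h) = √(3*h + (61 - 6*(-2))/(-10 - 2)) = √(3*h + (61 + 12)/(-12)) = √(3*h - 1/12*73) = √(3*h - 73/12) = √(-73/12 + 3*h))
U(-95) - D(-162) = 2*(-95)*(70 - 95) - √(-219 + 108*(-162))/6 = 2*(-95)*(-25) - √(-219 - 17496)/6 = 4750 - √(-17715)/6 = 4750 - I*√17715/6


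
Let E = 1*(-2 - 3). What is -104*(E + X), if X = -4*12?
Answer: 5512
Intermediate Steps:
X = -48
E = -5 (E = 1*(-5) = -5)
-104*(E + X) = -104*(-5 - 48) = -104*(-53) = 5512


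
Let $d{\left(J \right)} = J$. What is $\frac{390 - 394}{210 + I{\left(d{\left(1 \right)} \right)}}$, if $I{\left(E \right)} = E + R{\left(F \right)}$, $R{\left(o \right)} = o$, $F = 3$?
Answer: $- \frac{2}{107} \approx -0.018692$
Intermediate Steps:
$I{\left(E \right)} = 3 + E$ ($I{\left(E \right)} = E + 3 = 3 + E$)
$\frac{390 - 394}{210 + I{\left(d{\left(1 \right)} \right)}} = \frac{390 - 394}{210 + \left(3 + 1\right)} = - \frac{4}{210 + 4} = - \frac{4}{214} = \left(-4\right) \frac{1}{214} = - \frac{2}{107}$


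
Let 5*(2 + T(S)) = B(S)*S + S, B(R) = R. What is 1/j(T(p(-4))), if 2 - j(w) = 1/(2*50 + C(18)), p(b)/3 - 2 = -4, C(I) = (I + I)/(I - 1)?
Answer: 1736/3455 ≈ 0.50246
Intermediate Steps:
C(I) = 2*I/(-1 + I) (C(I) = (2*I)/(-1 + I) = 2*I/(-1 + I))
p(b) = -6 (p(b) = 6 + 3*(-4) = 6 - 12 = -6)
T(S) = -2 + S/5 + S²/5 (T(S) = -2 + (S*S + S)/5 = -2 + (S² + S)/5 = -2 + (S + S²)/5 = -2 + (S/5 + S²/5) = -2 + S/5 + S²/5)
j(w) = 3455/1736 (j(w) = 2 - 1/(2*50 + 2*18/(-1 + 18)) = 2 - 1/(100 + 2*18/17) = 2 - 1/(100 + 2*18*(1/17)) = 2 - 1/(100 + 36/17) = 2 - 1/1736/17 = 2 - 1*17/1736 = 2 - 17/1736 = 3455/1736)
1/j(T(p(-4))) = 1/(3455/1736) = 1736/3455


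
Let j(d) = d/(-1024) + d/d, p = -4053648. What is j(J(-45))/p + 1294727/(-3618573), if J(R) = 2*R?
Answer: -127960294417253/357630078885888 ≈ -0.35780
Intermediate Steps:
j(d) = 1 - d/1024 (j(d) = d*(-1/1024) + 1 = -d/1024 + 1 = 1 - d/1024)
j(J(-45))/p + 1294727/(-3618573) = (1 - (-45)/512)/(-4053648) + 1294727/(-3618573) = (1 - 1/1024*(-90))*(-1/4053648) + 1294727*(-1/3618573) = (1 + 45/512)*(-1/4053648) - 184961/516939 = (557/512)*(-1/4053648) - 184961/516939 = -557/2075467776 - 184961/516939 = -127960294417253/357630078885888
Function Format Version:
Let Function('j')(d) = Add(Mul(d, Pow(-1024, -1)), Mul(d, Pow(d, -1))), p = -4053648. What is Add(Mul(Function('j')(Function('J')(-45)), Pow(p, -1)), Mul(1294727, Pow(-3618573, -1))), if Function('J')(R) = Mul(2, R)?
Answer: Rational(-127960294417253, 357630078885888) ≈ -0.35780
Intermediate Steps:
Function('j')(d) = Add(1, Mul(Rational(-1, 1024), d)) (Function('j')(d) = Add(Mul(d, Rational(-1, 1024)), 1) = Add(Mul(Rational(-1, 1024), d), 1) = Add(1, Mul(Rational(-1, 1024), d)))
Add(Mul(Function('j')(Function('J')(-45)), Pow(p, -1)), Mul(1294727, Pow(-3618573, -1))) = Add(Mul(Add(1, Mul(Rational(-1, 1024), Mul(2, -45))), Pow(-4053648, -1)), Mul(1294727, Pow(-3618573, -1))) = Add(Mul(Add(1, Mul(Rational(-1, 1024), -90)), Rational(-1, 4053648)), Mul(1294727, Rational(-1, 3618573))) = Add(Mul(Add(1, Rational(45, 512)), Rational(-1, 4053648)), Rational(-184961, 516939)) = Add(Mul(Rational(557, 512), Rational(-1, 4053648)), Rational(-184961, 516939)) = Add(Rational(-557, 2075467776), Rational(-184961, 516939)) = Rational(-127960294417253, 357630078885888)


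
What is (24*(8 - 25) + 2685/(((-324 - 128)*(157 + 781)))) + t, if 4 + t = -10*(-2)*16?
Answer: -39008477/423976 ≈ -92.006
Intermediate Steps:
t = 316 (t = -4 - 10*(-2)*16 = -4 + 20*16 = -4 + 320 = 316)
(24*(8 - 25) + 2685/(((-324 - 128)*(157 + 781)))) + t = (24*(8 - 25) + 2685/(((-324 - 128)*(157 + 781)))) + 316 = (24*(-17) + 2685/((-452*938))) + 316 = (-408 + 2685/(-423976)) + 316 = (-408 + 2685*(-1/423976)) + 316 = (-408 - 2685/423976) + 316 = -172984893/423976 + 316 = -39008477/423976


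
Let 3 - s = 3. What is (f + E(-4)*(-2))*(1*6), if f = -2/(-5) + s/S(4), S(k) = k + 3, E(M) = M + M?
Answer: 492/5 ≈ 98.400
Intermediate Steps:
s = 0 (s = 3 - 1*3 = 3 - 3 = 0)
E(M) = 2*M
S(k) = 3 + k
f = ⅖ (f = -2/(-5) + 0/(3 + 4) = -2*(-⅕) + 0/7 = ⅖ + 0*(⅐) = ⅖ + 0 = ⅖ ≈ 0.40000)
(f + E(-4)*(-2))*(1*6) = (⅖ + (2*(-4))*(-2))*(1*6) = (⅖ - 8*(-2))*6 = (⅖ + 16)*6 = (82/5)*6 = 492/5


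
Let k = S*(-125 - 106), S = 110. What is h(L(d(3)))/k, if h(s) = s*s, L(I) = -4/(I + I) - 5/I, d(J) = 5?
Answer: -7/90750 ≈ -7.7135e-5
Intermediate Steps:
L(I) = -7/I (L(I) = -4*1/(2*I) - 5/I = -2/I - 5/I = -7/I)
k = -25410 (k = 110*(-125 - 106) = 110*(-231) = -25410)
h(s) = s**2
h(L(d(3)))/k = (-7/5)**2/(-25410) = (-7*1/5)**2*(-1/25410) = (-7/5)**2*(-1/25410) = (49/25)*(-1/25410) = -7/90750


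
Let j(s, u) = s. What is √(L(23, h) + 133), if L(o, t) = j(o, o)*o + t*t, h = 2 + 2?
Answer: √678 ≈ 26.038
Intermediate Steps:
h = 4
L(o, t) = o² + t² (L(o, t) = o*o + t*t = o² + t²)
√(L(23, h) + 133) = √((23² + 4²) + 133) = √((529 + 16) + 133) = √(545 + 133) = √678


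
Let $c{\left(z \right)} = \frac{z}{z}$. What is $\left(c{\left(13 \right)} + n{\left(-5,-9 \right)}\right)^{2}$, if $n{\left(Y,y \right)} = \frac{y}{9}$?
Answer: $0$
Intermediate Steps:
$c{\left(z \right)} = 1$
$n{\left(Y,y \right)} = \frac{y}{9}$ ($n{\left(Y,y \right)} = y \frac{1}{9} = \frac{y}{9}$)
$\left(c{\left(13 \right)} + n{\left(-5,-9 \right)}\right)^{2} = \left(1 + \frac{1}{9} \left(-9\right)\right)^{2} = \left(1 - 1\right)^{2} = 0^{2} = 0$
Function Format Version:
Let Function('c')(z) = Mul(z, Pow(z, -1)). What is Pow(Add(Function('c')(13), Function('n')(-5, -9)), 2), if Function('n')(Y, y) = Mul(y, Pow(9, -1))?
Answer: 0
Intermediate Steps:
Function('c')(z) = 1
Function('n')(Y, y) = Mul(Rational(1, 9), y) (Function('n')(Y, y) = Mul(y, Rational(1, 9)) = Mul(Rational(1, 9), y))
Pow(Add(Function('c')(13), Function('n')(-5, -9)), 2) = Pow(Add(1, Mul(Rational(1, 9), -9)), 2) = Pow(Add(1, -1), 2) = Pow(0, 2) = 0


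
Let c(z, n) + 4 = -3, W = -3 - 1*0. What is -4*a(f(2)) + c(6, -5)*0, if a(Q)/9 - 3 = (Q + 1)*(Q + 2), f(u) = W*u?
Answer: -828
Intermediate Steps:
W = -3 (W = -3 + 0 = -3)
c(z, n) = -7 (c(z, n) = -4 - 3 = -7)
f(u) = -3*u
a(Q) = 27 + 9*(1 + Q)*(2 + Q) (a(Q) = 27 + 9*((Q + 1)*(Q + 2)) = 27 + 9*((1 + Q)*(2 + Q)) = 27 + 9*(1 + Q)*(2 + Q))
-4*a(f(2)) + c(6, -5)*0 = -4*(45 + 9*(-3*2)**2 + 27*(-3*2)) - 7*0 = -4*(45 + 9*(-6)**2 + 27*(-6)) + 0 = -4*(45 + 9*36 - 162) + 0 = -4*(45 + 324 - 162) + 0 = -4*207 + 0 = -828 + 0 = -828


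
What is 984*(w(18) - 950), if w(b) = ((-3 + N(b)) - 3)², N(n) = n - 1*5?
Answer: -886584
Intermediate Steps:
N(n) = -5 + n (N(n) = n - 5 = -5 + n)
w(b) = (-11 + b)² (w(b) = ((-3 + (-5 + b)) - 3)² = ((-8 + b) - 3)² = (-11 + b)²)
984*(w(18) - 950) = 984*((-11 + 18)² - 950) = 984*(7² - 950) = 984*(49 - 950) = 984*(-901) = -886584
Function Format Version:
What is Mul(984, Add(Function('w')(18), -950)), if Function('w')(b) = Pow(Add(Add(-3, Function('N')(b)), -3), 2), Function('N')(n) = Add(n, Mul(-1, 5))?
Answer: -886584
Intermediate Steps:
Function('N')(n) = Add(-5, n) (Function('N')(n) = Add(n, -5) = Add(-5, n))
Function('w')(b) = Pow(Add(-11, b), 2) (Function('w')(b) = Pow(Add(Add(-3, Add(-5, b)), -3), 2) = Pow(Add(Add(-8, b), -3), 2) = Pow(Add(-11, b), 2))
Mul(984, Add(Function('w')(18), -950)) = Mul(984, Add(Pow(Add(-11, 18), 2), -950)) = Mul(984, Add(Pow(7, 2), -950)) = Mul(984, Add(49, -950)) = Mul(984, -901) = -886584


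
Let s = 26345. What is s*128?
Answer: 3372160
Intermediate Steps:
s*128 = 26345*128 = 3372160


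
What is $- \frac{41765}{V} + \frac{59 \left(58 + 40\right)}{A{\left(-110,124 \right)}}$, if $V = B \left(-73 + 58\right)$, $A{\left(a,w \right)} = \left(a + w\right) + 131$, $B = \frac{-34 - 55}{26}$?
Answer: $- \frac{29947016}{38715} \approx -773.52$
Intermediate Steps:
$B = - \frac{89}{26}$ ($B = \left(-89\right) \frac{1}{26} = - \frac{89}{26} \approx -3.4231$)
$A{\left(a,w \right)} = 131 + a + w$
$V = \frac{1335}{26}$ ($V = - \frac{89 \left(-73 + 58\right)}{26} = \left(- \frac{89}{26}\right) \left(-15\right) = \frac{1335}{26} \approx 51.346$)
$- \frac{41765}{V} + \frac{59 \left(58 + 40\right)}{A{\left(-110,124 \right)}} = - \frac{41765}{\frac{1335}{26}} + \frac{59 \left(58 + 40\right)}{131 - 110 + 124} = \left(-41765\right) \frac{26}{1335} + \frac{59 \cdot 98}{145} = - \frac{217178}{267} + 5782 \cdot \frac{1}{145} = - \frac{217178}{267} + \frac{5782}{145} = - \frac{29947016}{38715}$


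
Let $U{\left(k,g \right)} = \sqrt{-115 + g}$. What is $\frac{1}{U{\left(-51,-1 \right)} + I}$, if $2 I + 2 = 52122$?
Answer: $\frac{6515}{169780929} - \frac{i \sqrt{29}}{339561858} \approx 3.8373 \cdot 10^{-5} - 1.5859 \cdot 10^{-8} i$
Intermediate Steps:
$I = 26060$ ($I = -1 + \frac{1}{2} \cdot 52122 = -1 + 26061 = 26060$)
$\frac{1}{U{\left(-51,-1 \right)} + I} = \frac{1}{\sqrt{-115 - 1} + 26060} = \frac{1}{\sqrt{-116} + 26060} = \frac{1}{2 i \sqrt{29} + 26060} = \frac{1}{26060 + 2 i \sqrt{29}}$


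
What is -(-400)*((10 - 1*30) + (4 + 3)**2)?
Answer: 11600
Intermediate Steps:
-(-400)*((10 - 1*30) + (4 + 3)**2) = -(-400)*((10 - 30) + 7**2) = -(-400)*(-20 + 49) = -(-400)*29 = -20*(-580) = 11600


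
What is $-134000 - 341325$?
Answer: $-475325$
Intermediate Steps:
$-134000 - 341325 = -475325$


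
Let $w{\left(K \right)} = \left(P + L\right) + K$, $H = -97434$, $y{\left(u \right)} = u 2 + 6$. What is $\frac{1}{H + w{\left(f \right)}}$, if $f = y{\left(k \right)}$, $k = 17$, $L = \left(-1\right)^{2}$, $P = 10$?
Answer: $- \frac{1}{97383} \approx -1.0269 \cdot 10^{-5}$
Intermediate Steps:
$L = 1$
$y{\left(u \right)} = 6 + 2 u$ ($y{\left(u \right)} = 2 u + 6 = 6 + 2 u$)
$f = 40$ ($f = 6 + 2 \cdot 17 = 6 + 34 = 40$)
$w{\left(K \right)} = 11 + K$ ($w{\left(K \right)} = \left(10 + 1\right) + K = 11 + K$)
$\frac{1}{H + w{\left(f \right)}} = \frac{1}{-97434 + \left(11 + 40\right)} = \frac{1}{-97434 + 51} = \frac{1}{-97383} = - \frac{1}{97383}$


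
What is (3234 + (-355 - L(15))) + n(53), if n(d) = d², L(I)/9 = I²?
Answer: 3663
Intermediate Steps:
L(I) = 9*I²
(3234 + (-355 - L(15))) + n(53) = (3234 + (-355 - 9*15²)) + 53² = (3234 + (-355 - 9*225)) + 2809 = (3234 + (-355 - 1*2025)) + 2809 = (3234 + (-355 - 2025)) + 2809 = (3234 - 2380) + 2809 = 854 + 2809 = 3663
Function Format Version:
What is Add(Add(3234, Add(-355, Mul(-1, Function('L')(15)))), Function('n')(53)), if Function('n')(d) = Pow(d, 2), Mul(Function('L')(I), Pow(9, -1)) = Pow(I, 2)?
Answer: 3663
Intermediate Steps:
Function('L')(I) = Mul(9, Pow(I, 2))
Add(Add(3234, Add(-355, Mul(-1, Function('L')(15)))), Function('n')(53)) = Add(Add(3234, Add(-355, Mul(-1, Mul(9, Pow(15, 2))))), Pow(53, 2)) = Add(Add(3234, Add(-355, Mul(-1, Mul(9, 225)))), 2809) = Add(Add(3234, Add(-355, Mul(-1, 2025))), 2809) = Add(Add(3234, Add(-355, -2025)), 2809) = Add(Add(3234, -2380), 2809) = Add(854, 2809) = 3663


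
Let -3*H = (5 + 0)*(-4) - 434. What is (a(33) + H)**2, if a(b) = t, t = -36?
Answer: 119716/9 ≈ 13302.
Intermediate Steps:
a(b) = -36
H = 454/3 (H = -((5 + 0)*(-4) - 434)/3 = -(5*(-4) - 434)/3 = -(-20 - 434)/3 = -1/3*(-454) = 454/3 ≈ 151.33)
(a(33) + H)**2 = (-36 + 454/3)**2 = (346/3)**2 = 119716/9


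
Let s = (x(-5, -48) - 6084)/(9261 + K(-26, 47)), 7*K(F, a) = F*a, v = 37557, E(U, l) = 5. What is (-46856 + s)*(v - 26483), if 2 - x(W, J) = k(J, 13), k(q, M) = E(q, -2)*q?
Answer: -33004027955276/63605 ≈ -5.1889e+8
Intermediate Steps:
K(F, a) = F*a/7 (K(F, a) = (F*a)/7 = F*a/7)
k(q, M) = 5*q
x(W, J) = 2 - 5*J
s = -40894/63605 (s = ((2 - 5*(-48)) - 6084)/(9261 + (⅐)*(-26)*47) = ((2 + 240) - 6084)/(9261 - 1222/7) = (242 - 6084)/(63605/7) = -5842*7/63605 = -40894/63605 ≈ -0.64294)
(-46856 + s)*(v - 26483) = (-46856 - 40894/63605)*(37557 - 26483) = -2980316774/63605*11074 = -33004027955276/63605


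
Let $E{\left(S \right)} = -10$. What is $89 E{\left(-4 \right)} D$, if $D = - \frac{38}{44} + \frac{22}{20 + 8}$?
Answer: $\frac{5340}{77} \approx 69.351$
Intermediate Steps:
$D = - \frac{6}{77}$ ($D = \left(-38\right) \frac{1}{44} + \frac{22}{28} = - \frac{19}{22} + 22 \cdot \frac{1}{28} = - \frac{19}{22} + \frac{11}{14} = - \frac{6}{77} \approx -0.077922$)
$89 E{\left(-4 \right)} D = 89 \left(-10\right) \left(- \frac{6}{77}\right) = \left(-890\right) \left(- \frac{6}{77}\right) = \frac{5340}{77}$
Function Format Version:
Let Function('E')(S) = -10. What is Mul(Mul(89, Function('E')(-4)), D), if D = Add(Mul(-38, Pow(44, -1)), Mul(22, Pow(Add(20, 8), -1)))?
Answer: Rational(5340, 77) ≈ 69.351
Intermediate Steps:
D = Rational(-6, 77) (D = Add(Mul(-38, Rational(1, 44)), Mul(22, Pow(28, -1))) = Add(Rational(-19, 22), Mul(22, Rational(1, 28))) = Add(Rational(-19, 22), Rational(11, 14)) = Rational(-6, 77) ≈ -0.077922)
Mul(Mul(89, Function('E')(-4)), D) = Mul(Mul(89, -10), Rational(-6, 77)) = Mul(-890, Rational(-6, 77)) = Rational(5340, 77)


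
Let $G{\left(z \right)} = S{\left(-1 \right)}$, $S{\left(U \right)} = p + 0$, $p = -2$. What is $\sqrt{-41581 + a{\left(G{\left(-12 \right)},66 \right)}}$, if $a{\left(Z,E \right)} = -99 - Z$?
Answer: $i \sqrt{41678} \approx 204.15 i$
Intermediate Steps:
$S{\left(U \right)} = -2$ ($S{\left(U \right)} = -2 + 0 = -2$)
$G{\left(z \right)} = -2$
$\sqrt{-41581 + a{\left(G{\left(-12 \right)},66 \right)}} = \sqrt{-41581 - 97} = \sqrt{-41678} = i \sqrt{41678}$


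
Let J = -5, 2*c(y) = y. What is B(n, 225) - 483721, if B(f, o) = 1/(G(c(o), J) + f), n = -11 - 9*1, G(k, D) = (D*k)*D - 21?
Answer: -2681265501/5543 ≈ -4.8372e+5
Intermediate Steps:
c(y) = y/2
G(k, D) = -21 + k*D² (G(k, D) = k*D² - 21 = -21 + k*D²)
n = -20 (n = -11 - 9 = -20)
B(f, o) = 1/(-21 + f + 25*o/2) (B(f, o) = 1/((-21 + (o/2)*(-5)²) + f) = 1/((-21 + (o/2)*25) + f) = 1/((-21 + 25*o/2) + f) = 1/(-21 + f + 25*o/2))
B(n, 225) - 483721 = 2/(-42 + 2*(-20) + 25*225) - 483721 = 2/(-42 - 40 + 5625) - 483721 = 2/5543 - 483721 = -2681265501/5543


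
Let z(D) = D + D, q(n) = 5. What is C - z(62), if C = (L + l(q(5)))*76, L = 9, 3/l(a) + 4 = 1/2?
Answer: 3464/7 ≈ 494.86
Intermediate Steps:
l(a) = -6/7 (l(a) = 3/(-4 + 1/2) = 3/(-7/2) = 3*(-2/7) = -6/7)
C = 4332/7 (C = (9 - 6/7)*76 = (57/7)*76 = 4332/7 ≈ 618.86)
z(D) = 2*D
C - z(62) = 4332/7 - 2*62 = 4332/7 - 1*124 = 4332/7 - 124 = 3464/7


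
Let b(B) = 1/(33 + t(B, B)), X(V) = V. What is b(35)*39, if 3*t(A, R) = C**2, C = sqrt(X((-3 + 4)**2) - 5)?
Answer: 117/95 ≈ 1.2316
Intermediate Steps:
C = 2*I (C = sqrt((-3 + 4)**2 - 5) = sqrt(1**2 - 5) = sqrt(1 - 5) = sqrt(-4) = 2*I ≈ 2.0*I)
t(A, R) = -4/3 (t(A, R) = (2*I)**2/3 = (1/3)*(-4) = -4/3)
b(B) = 3/95 (b(B) = 1/(33 - 4/3) = 1/(95/3) = 3/95)
b(35)*39 = (3/95)*39 = 117/95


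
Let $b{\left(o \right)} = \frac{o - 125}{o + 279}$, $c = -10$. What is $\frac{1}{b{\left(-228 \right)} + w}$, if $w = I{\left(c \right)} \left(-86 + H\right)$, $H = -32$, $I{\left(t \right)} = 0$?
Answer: $- \frac{51}{353} \approx -0.14448$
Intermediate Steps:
$b{\left(o \right)} = \frac{-125 + o}{279 + o}$
$w = 0$ ($w = 0 \left(-86 - 32\right) = 0 \left(-118\right) = 0$)
$\frac{1}{b{\left(-228 \right)} + w} = \frac{1}{\frac{-125 - 228}{279 - 228} + 0} = \frac{1}{\frac{1}{51} \left(-353\right) + 0} = \frac{1}{- \frac{353}{51} + 0} = \frac{1}{- \frac{353}{51}} = - \frac{51}{353}$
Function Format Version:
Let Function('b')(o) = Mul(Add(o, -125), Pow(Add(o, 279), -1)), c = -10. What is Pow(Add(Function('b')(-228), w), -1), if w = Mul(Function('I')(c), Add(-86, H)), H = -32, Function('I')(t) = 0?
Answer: Rational(-51, 353) ≈ -0.14448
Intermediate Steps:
Function('b')(o) = Mul(Pow(Add(279, o), -1), Add(-125, o)) (Function('b')(o) = Mul(Add(-125, o), Pow(Add(279, o), -1)) = Mul(Pow(Add(279, o), -1), Add(-125, o)))
w = 0 (w = Mul(0, Add(-86, -32)) = Mul(0, -118) = 0)
Pow(Add(Function('b')(-228), w), -1) = Pow(Add(Mul(Pow(Add(279, -228), -1), Add(-125, -228)), 0), -1) = Pow(Add(Mul(Pow(51, -1), -353), 0), -1) = Pow(Add(Mul(Rational(1, 51), -353), 0), -1) = Pow(Add(Rational(-353, 51), 0), -1) = Pow(Rational(-353, 51), -1) = Rational(-51, 353)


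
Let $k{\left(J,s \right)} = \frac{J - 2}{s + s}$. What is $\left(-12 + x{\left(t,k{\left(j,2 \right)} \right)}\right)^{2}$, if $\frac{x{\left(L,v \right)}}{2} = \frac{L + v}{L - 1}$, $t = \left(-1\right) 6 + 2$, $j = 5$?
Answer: $\frac{11449}{100} \approx 114.49$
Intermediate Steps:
$k{\left(J,s \right)} = \frac{-2 + J}{2 s}$
$t = -4$ ($t = -6 + 2 = -4$)
$x{\left(L,v \right)} = \frac{2 \left(L + v\right)}{-1 + L}$ ($x{\left(L,v \right)} = 2 \frac{L + v}{L - 1} = 2 \frac{L + v}{-1 + L} = \frac{2 \left(L + v\right)}{-1 + L}$)
$\left(-12 + x{\left(t,k{\left(j,2 \right)} \right)}\right)^{2} = \left(-12 + \frac{2 \left(-4 + \frac{-2 + 5}{2 \cdot 2}\right)}{-1 - 4}\right)^{2} = \left(-12 + \frac{2 \left(-4 + \frac{1}{2} \cdot \frac{1}{2} \cdot 3\right)}{-5}\right)^{2} = \left(-12 + 2 \left(- \frac{1}{5}\right) \left(-4 + \frac{3}{4}\right)\right)^{2} = \left(-12 + 2 \left(- \frac{1}{5}\right) \left(- \frac{13}{4}\right)\right)^{2} = \left(-12 + \frac{13}{10}\right)^{2} = \left(- \frac{107}{10}\right)^{2} = \frac{11449}{100}$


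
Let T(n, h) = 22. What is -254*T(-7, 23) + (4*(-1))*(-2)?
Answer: -5580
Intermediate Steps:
-254*T(-7, 23) + (4*(-1))*(-2) = -254*22 + (4*(-1))*(-2) = -5588 - 4*(-2) = -5588 + 8 = -5580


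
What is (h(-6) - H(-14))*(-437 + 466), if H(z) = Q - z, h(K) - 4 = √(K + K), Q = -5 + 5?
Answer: -290 + 58*I*√3 ≈ -290.0 + 100.46*I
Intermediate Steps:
Q = 0
h(K) = 4 + √2*√K (h(K) = 4 + √(K + K) = 4 + √(2*K) = 4 + √2*√K)
H(z) = -z (H(z) = 0 - z = -z)
(h(-6) - H(-14))*(-437 + 466) = ((4 + √2*√(-6)) - (-1)*(-14))*(-437 + 466) = ((4 + √2*(I*√6)) - 1*14)*29 = ((4 + 2*I*√3) - 14)*29 = (-10 + 2*I*√3)*29 = -290 + 58*I*√3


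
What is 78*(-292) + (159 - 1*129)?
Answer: -22746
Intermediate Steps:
78*(-292) + (159 - 1*129) = -22776 + (159 - 129) = -22776 + 30 = -22746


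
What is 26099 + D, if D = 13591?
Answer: 39690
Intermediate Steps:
26099 + D = 26099 + 13591 = 39690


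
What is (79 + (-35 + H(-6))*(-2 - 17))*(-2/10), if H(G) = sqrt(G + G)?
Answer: -744/5 + 38*I*sqrt(3)/5 ≈ -148.8 + 13.164*I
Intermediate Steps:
H(G) = sqrt(2)*sqrt(G) (H(G) = sqrt(2*G) = sqrt(2)*sqrt(G))
(79 + (-35 + H(-6))*(-2 - 17))*(-2/10) = (79 + (-35 + sqrt(2)*sqrt(-6))*(-2 - 17))*(-2/10) = (79 + (-35 + sqrt(2)*(I*sqrt(6)))*(-19))*(-2*1/10) = (79 + (-35 + 2*I*sqrt(3))*(-19))*(-1/5) = (79 + (665 - 38*I*sqrt(3)))*(-1/5) = (744 - 38*I*sqrt(3))*(-1/5) = -744/5 + 38*I*sqrt(3)/5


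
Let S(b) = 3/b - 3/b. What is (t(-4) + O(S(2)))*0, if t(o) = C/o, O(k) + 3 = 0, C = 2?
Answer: 0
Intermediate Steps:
S(b) = 0
O(k) = -3 (O(k) = -3 + 0 = -3)
t(o) = 2/o
(t(-4) + O(S(2)))*0 = (2/(-4) - 3)*0 = (2*(-1/4) - 3)*0 = (-1/2 - 3)*0 = -7/2*0 = 0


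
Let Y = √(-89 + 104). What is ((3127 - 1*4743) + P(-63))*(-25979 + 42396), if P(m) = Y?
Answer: -26529872 + 16417*√15 ≈ -2.6466e+7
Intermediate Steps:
Y = √15 ≈ 3.8730
P(m) = √15
((3127 - 1*4743) + P(-63))*(-25979 + 42396) = ((3127 - 1*4743) + √15)*(-25979 + 42396) = ((3127 - 4743) + √15)*16417 = (-1616 + √15)*16417 = -26529872 + 16417*√15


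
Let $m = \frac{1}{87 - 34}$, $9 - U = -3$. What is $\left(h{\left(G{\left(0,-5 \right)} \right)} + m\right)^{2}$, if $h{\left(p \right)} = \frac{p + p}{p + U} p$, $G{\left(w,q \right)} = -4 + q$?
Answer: $\frac{8196769}{2809} \approx 2918.0$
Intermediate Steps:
$U = 12$ ($U = 9 - -3 = 9 + 3 = 12$)
$m = \frac{1}{53} \approx 0.018868$
$h{\left(p \right)} = \frac{2 p^{2}}{12 + p}$ ($h{\left(p \right)} = \frac{p + p}{p + 12} p = \frac{2 p}{12 + p} p = \frac{2 p^{2}}{12 + p}$)
$\left(h{\left(G{\left(0,-5 \right)} \right)} + m\right)^{2} = \left(\frac{2 \left(-4 - 5\right)^{2}}{12 - 9} + \frac{1}{53}\right)^{2} = \left(\frac{2 \left(-9\right)^{2}}{12 - 9} + \frac{1}{53}\right)^{2} = \left(2 \cdot 81 \cdot \frac{1}{3} + \frac{1}{53}\right)^{2} = \left(54 + \frac{1}{53}\right)^{2} = \left(\frac{2863}{53}\right)^{2} = \frac{8196769}{2809}$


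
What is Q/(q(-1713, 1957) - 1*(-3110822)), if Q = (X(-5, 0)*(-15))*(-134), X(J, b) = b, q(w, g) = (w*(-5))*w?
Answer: 0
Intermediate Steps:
q(w, g) = -5*w² (q(w, g) = (-5*w)*w = -5*w²)
Q = 0 (Q = (0*(-15))*(-134) = 0*(-134) = 0)
Q/(q(-1713, 1957) - 1*(-3110822)) = 0/(-5*(-1713)² - 1*(-3110822)) = 0/(-5*2934369 + 3110822) = 0/(-14671845 + 3110822) = 0/(-11561023) = 0*(-1/11561023) = 0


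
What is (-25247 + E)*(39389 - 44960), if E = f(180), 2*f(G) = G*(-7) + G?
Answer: 143659377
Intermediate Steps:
f(G) = -3*G (f(G) = (G*(-7) + G)/2 = (-7*G + G)/2 = (-6*G)/2 = -3*G)
E = -540 (E = -3*180 = -540)
(-25247 + E)*(39389 - 44960) = (-25247 - 540)*(39389 - 44960) = -25787*(-5571) = 143659377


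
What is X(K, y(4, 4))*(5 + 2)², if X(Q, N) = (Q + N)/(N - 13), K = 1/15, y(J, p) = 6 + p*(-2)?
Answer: 1421/225 ≈ 6.3156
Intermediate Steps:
y(J, p) = 6 - 2*p
K = 1/15 ≈ 0.066667
X(Q, N) = (N + Q)/(-13 + N)
X(K, y(4, 4))*(5 + 2)² = (((6 - 2*4) + 1/15)/(-13 + (6 - 2*4)))*(5 + 2)² = (((6 - 8) + 1/15)/(-13 + (6 - 8)))*7² = ((-2 + 1/15)/(-13 - 2))*49 = (-29/15/(-15))*49 = -1/15*(-29/15)*49 = (29/225)*49 = 1421/225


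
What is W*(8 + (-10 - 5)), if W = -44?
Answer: 308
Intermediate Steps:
W*(8 + (-10 - 5)) = -44*(8 + (-10 - 5)) = -44*(8 - 15) = -44*(-7) = 308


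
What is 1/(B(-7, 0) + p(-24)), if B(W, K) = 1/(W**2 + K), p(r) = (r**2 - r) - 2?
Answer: 49/29303 ≈ 0.0016722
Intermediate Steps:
p(r) = -2 + r**2 - r
B(W, K) = 1/(K + W**2)
1/(B(-7, 0) + p(-24)) = 1/(1/(0 + (-7)**2) + (-2 + (-24)**2 - 1*(-24))) = 1/(1/(0 + 49) + (-2 + 576 + 24)) = 1/(1/49 + 598) = 1/(29303/49) = 49/29303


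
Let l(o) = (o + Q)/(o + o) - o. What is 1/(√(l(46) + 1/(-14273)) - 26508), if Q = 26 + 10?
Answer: -17404039464/461346307728233 - I*√19444963794718/461346307728233 ≈ -3.7724e-5 - 9.5582e-9*I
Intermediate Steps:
Q = 36
l(o) = -o + (36 + o)/(2*o) (l(o) = (o + 36)/(o + o) - o = (36 + o)/((2*o)) - o = (36 + o)*(1/(2*o)) - o = (36 + o)/(2*o) - o = -o + (36 + o)/(2*o))
1/(√(l(46) + 1/(-14273)) - 26508) = 1/(√((½ - 1*46 + 18/46) + 1/(-14273)) - 26508) = 1/(√((½ - 46 + 18*(1/46)) - 1/14273) - 26508) = 1/(√((½ - 46 + 9/23) - 1/14273) - 26508) = 1/(√(-2075/46 - 1/14273) - 26508) = 1/(√(-29616521/656558) - 26508) = 1/(I*√19444963794718/656558 - 26508) = 1/(-26508 + I*√19444963794718/656558)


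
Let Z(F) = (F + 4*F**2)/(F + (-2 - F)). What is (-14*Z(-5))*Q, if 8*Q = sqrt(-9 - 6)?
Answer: 665*I*sqrt(15)/8 ≈ 321.94*I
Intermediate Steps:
Q = I*sqrt(15)/8 (Q = sqrt(-9 - 6)/8 = sqrt(-15)/8 = (I*sqrt(15))/8 = I*sqrt(15)/8 ≈ 0.48412*I)
Z(F) = -2*F**2 - F/2 (Z(F) = (F + 4*F**2)/(-2) = (F + 4*F**2)*(-1/2) = -2*F**2 - F/2)
(-14*Z(-5))*Q = (-(-7)*(-5)*(1 + 4*(-5)))*(I*sqrt(15)/8) = (-(-7)*(-5)*(1 - 20))*(I*sqrt(15)/8) = (-(-7)*(-5)*(-19))*(I*sqrt(15)/8) = (-14*(-95/2))*(I*sqrt(15)/8) = 665*(I*sqrt(15)/8) = 665*I*sqrt(15)/8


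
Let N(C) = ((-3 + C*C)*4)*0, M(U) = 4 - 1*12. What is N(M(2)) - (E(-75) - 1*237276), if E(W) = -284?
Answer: 237560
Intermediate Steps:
M(U) = -8 (M(U) = 4 - 12 = -8)
N(C) = 0 (N(C) = ((-3 + C²)*4)*0 = (-12 + 4*C²)*0 = 0)
N(M(2)) - (E(-75) - 1*237276) = 0 - (-284 - 1*237276) = 0 - (-284 - 237276) = 0 - 1*(-237560) = 0 + 237560 = 237560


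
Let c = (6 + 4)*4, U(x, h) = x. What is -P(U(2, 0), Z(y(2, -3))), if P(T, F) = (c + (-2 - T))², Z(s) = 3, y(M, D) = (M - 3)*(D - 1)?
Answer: -1296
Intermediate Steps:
y(M, D) = (-1 + D)*(-3 + M) (y(M, D) = (-3 + M)*(-1 + D) = (-1 + D)*(-3 + M))
c = 40 (c = 10*4 = 40)
P(T, F) = (38 - T)² (P(T, F) = (40 + (-2 - T))² = (38 - T)²)
-P(U(2, 0), Z(y(2, -3))) = -(-38 + 2)² = -1*(-36)² = -1*1296 = -1296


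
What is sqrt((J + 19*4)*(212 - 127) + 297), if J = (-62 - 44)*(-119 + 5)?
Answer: sqrt(1033897) ≈ 1016.8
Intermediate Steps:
J = 12084 (J = -106*(-114) = 12084)
sqrt((J + 19*4)*(212 - 127) + 297) = sqrt((12084 + 19*4)*(212 - 127) + 297) = sqrt((12084 + 76)*85 + 297) = sqrt(12160*85 + 297) = sqrt(1033600 + 297) = sqrt(1033897)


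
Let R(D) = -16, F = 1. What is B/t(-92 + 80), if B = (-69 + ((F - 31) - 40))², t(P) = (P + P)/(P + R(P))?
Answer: 135247/6 ≈ 22541.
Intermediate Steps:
t(P) = 2*P/(-16 + P) (t(P) = (P + P)/(P - 16) = (2*P)/(-16 + P) = 2*P/(-16 + P))
B = 19321 (B = (-69 + ((1 - 31) - 40))² = (-69 + (-30 - 40))² = (-69 - 70)² = (-139)² = 19321)
B/t(-92 + 80) = 19321/((2*(-92 + 80)/(-16 + (-92 + 80)))) = 19321/((2*(-12)/(-16 - 12))) = 19321/((2*(-12)/(-28))) = 19321/((2*(-12)*(-1/28))) = 19321/(6/7) = 19321*(7/6) = 135247/6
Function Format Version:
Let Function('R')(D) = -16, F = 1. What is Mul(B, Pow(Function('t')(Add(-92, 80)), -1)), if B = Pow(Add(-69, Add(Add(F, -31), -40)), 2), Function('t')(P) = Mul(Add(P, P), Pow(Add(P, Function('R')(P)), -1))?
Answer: Rational(135247, 6) ≈ 22541.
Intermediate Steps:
Function('t')(P) = Mul(2, P, Pow(Add(-16, P), -1)) (Function('t')(P) = Mul(Add(P, P), Pow(Add(P, -16), -1)) = Mul(Mul(2, P), Pow(Add(-16, P), -1)) = Mul(2, P, Pow(Add(-16, P), -1)))
B = 19321 (B = Pow(Add(-69, Add(Add(1, -31), -40)), 2) = Pow(Add(-69, Add(-30, -40)), 2) = Pow(Add(-69, -70), 2) = Pow(-139, 2) = 19321)
Mul(B, Pow(Function('t')(Add(-92, 80)), -1)) = Mul(19321, Pow(Mul(2, Add(-92, 80), Pow(Add(-16, Add(-92, 80)), -1)), -1)) = Mul(19321, Pow(Mul(2, -12, Pow(Add(-16, -12), -1)), -1)) = Mul(19321, Pow(Mul(2, -12, Pow(-28, -1)), -1)) = Mul(19321, Pow(Mul(2, -12, Rational(-1, 28)), -1)) = Mul(19321, Pow(Rational(6, 7), -1)) = Mul(19321, Rational(7, 6)) = Rational(135247, 6)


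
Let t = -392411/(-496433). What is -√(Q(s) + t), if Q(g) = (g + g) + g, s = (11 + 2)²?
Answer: -√125142787578886/496433 ≈ -22.534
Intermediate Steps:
s = 169 (s = 13² = 169)
Q(g) = 3*g (Q(g) = 2*g + g = 3*g)
t = 392411/496433 (t = -392411*(-1/496433) = 392411/496433 ≈ 0.79046)
-√(Q(s) + t) = -√(3*169 + 392411/496433) = -√(507 + 392411/496433) = -√(252083942/496433) = -√125142787578886/496433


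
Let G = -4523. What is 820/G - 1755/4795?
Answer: -2373953/4337557 ≈ -0.54730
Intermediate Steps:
820/G - 1755/4795 = 820/(-4523) - 1755/4795 = 820*(-1/4523) - 1755*1/4795 = -820/4523 - 351/959 = -2373953/4337557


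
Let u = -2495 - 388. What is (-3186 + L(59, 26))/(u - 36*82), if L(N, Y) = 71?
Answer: 623/1167 ≈ 0.53385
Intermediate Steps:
u = -2883
(-3186 + L(59, 26))/(u - 36*82) = (-3186 + 71)/(-2883 - 36*82) = -3115/(-2883 - 2952) = -3115/(-5835) = -3115*(-1/5835) = 623/1167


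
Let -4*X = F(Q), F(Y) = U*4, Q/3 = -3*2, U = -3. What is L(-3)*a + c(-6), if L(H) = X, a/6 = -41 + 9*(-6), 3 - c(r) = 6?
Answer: -1713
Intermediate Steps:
Q = -18 (Q = 3*(-3*2) = 3*(-6) = -18)
c(r) = -3 (c(r) = 3 - 1*6 = 3 - 6 = -3)
a = -570 (a = 6*(-41 + 9*(-6)) = 6*(-41 - 54) = 6*(-95) = -570)
F(Y) = -12 (F(Y) = -3*4 = -12)
X = 3 (X = -¼*(-12) = 3)
L(H) = 3
L(-3)*a + c(-6) = 3*(-570) - 3 = -1710 - 3 = -1713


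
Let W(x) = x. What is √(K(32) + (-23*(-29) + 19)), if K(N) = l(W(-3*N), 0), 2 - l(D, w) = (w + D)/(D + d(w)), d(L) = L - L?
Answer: √687 ≈ 26.211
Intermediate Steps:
d(L) = 0
l(D, w) = 2 - (D + w)/D (l(D, w) = 2 - (w + D)/(D + 0) = 2 - (D + w)/D)
K(N) = 1 (K(N) = (-3*N - 1*0)/((-3*N)) = (-1/(3*N))*(-3*N + 0) = (-1/(3*N))*(-3*N) = 1)
√(K(32) + (-23*(-29) + 19)) = √(1 + (-23*(-29) + 19)) = √(1 + (667 + 19)) = √(1 + 686) = √687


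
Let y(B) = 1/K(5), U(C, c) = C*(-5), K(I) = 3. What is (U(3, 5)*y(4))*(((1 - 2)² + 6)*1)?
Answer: -35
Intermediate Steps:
U(C, c) = -5*C
y(B) = ⅓ (y(B) = 1/3 = ⅓)
(U(3, 5)*y(4))*(((1 - 2)² + 6)*1) = (-5*3*(⅓))*(((1 - 2)² + 6)*1) = (-15*⅓)*(((-1)² + 6)*1) = -5*(1 + 6) = -35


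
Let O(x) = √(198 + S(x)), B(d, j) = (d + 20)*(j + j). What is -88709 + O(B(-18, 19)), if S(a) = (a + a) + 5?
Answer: -88709 + √355 ≈ -88690.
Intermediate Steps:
S(a) = 5 + 2*a (S(a) = 2*a + 5 = 5 + 2*a)
B(d, j) = 2*j*(20 + d) (B(d, j) = (20 + d)*(2*j) = 2*j*(20 + d))
O(x) = √(203 + 2*x) (O(x) = √(198 + (5 + 2*x)) = √(203 + 2*x))
-88709 + O(B(-18, 19)) = -88709 + √(203 + 2*(2*19*(20 - 18))) = -88709 + √(203 + 2*(2*19*2)) = -88709 + √(203 + 2*76) = -88709 + √(203 + 152) = -88709 + √355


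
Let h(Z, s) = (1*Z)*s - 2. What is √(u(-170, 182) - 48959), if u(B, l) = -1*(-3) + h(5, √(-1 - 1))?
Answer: √(-48958 + 5*I*√2) ≈ 0.016 + 221.26*I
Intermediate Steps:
h(Z, s) = -2 + Z*s (h(Z, s) = Z*s - 2 = -2 + Z*s)
u(B, l) = 1 + 5*I*√2 (u(B, l) = -1*(-3) + (-2 + 5*√(-1 - 1)) = 3 + (-2 + 5*√(-2)) = 3 + (-2 + 5*(I*√2)) = 3 + (-2 + 5*I*√2) = 1 + 5*I*√2)
√(u(-170, 182) - 48959) = √((1 + 5*I*√2) - 48959) = √(-48958 + 5*I*√2)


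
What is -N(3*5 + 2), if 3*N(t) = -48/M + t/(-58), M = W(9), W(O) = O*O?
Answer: 1387/4698 ≈ 0.29523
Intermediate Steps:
W(O) = O²
M = 81 (M = 9² = 81)
N(t) = -16/81 - t/174 (N(t) = (-48/81 + t/(-58))/3 = (-48*1/81 + t*(-1/58))/3 = (-16/27 - t/58)/3 = -16/81 - t/174)
-N(3*5 + 2) = -(-16/81 - (3*5 + 2)/174) = -(-16/81 - (15 + 2)/174) = -(-16/81 - 1/174*17) = -(-16/81 - 17/174) = -1*(-1387/4698) = 1387/4698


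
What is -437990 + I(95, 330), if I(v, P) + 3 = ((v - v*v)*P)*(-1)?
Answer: 2508907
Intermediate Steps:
I(v, P) = -3 - P*(v - v**2) (I(v, P) = -3 + ((v - v*v)*P)*(-1) = -3 + ((v - v**2)*P)*(-1) = -3 + (P*(v - v**2))*(-1) = -3 - P*(v - v**2))
-437990 + I(95, 330) = -437990 + (-3 + 330*95**2 - 1*330*95) = -437990 + (-3 + 330*9025 - 31350) = -437990 + (-3 + 2978250 - 31350) = -437990 + 2946897 = 2508907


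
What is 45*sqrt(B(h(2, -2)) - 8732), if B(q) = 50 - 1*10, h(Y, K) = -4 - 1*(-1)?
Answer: 90*I*sqrt(2173) ≈ 4195.4*I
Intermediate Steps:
h(Y, K) = -3 (h(Y, K) = -4 + 1 = -3)
B(q) = 40 (B(q) = 50 - 10 = 40)
45*sqrt(B(h(2, -2)) - 8732) = 45*sqrt(40 - 8732) = 45*sqrt(-8692) = 45*(2*I*sqrt(2173)) = 90*I*sqrt(2173)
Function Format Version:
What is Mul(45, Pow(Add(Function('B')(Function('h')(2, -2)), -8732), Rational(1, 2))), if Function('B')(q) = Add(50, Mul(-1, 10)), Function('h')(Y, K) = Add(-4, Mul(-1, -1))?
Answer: Mul(90, I, Pow(2173, Rational(1, 2))) ≈ Mul(4195.4, I)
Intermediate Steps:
Function('h')(Y, K) = -3 (Function('h')(Y, K) = Add(-4, 1) = -3)
Function('B')(q) = 40 (Function('B')(q) = Add(50, -10) = 40)
Mul(45, Pow(Add(Function('B')(Function('h')(2, -2)), -8732), Rational(1, 2))) = Mul(45, Pow(Add(40, -8732), Rational(1, 2))) = Mul(45, Pow(-8692, Rational(1, 2))) = Mul(45, Mul(2, I, Pow(2173, Rational(1, 2)))) = Mul(90, I, Pow(2173, Rational(1, 2)))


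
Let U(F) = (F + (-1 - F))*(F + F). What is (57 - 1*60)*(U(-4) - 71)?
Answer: 189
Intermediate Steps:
U(F) = -2*F
(57 - 1*60)*(U(-4) - 71) = (57 - 1*60)*(-2*(-4) - 71) = (57 - 60)*(8 - 71) = -3*(-63) = 189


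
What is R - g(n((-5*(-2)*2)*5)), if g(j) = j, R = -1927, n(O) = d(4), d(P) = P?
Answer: -1931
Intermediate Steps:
n(O) = 4
R - g(n((-5*(-2)*2)*5)) = -1927 - 1*4 = -1927 - 4 = -1931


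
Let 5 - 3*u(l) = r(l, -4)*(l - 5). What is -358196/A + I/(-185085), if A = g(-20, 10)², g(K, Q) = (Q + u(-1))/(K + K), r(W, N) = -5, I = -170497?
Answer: -38186902865663/185085 ≈ -2.0632e+8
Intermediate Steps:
u(l) = -20/3 + 5*l/3 (u(l) = 5/3 - (-5)*(l - 5)/3 = 5/3 - (-5)*(-5 + l)/3 = 5/3 - (25 - 5*l)/3 = 5/3 + (-25/3 + 5*l/3) = -20/3 + 5*l/3)
g(K, Q) = (-25/3 + Q)/(2*K) (g(K, Q) = (Q + (-20/3 + (5/3)*(-1)))/(K + K) = (Q + (-20/3 - 5/3))/((2*K)) = (Q - 25/3)*(1/(2*K)) = (-25/3 + Q)*(1/(2*K)) = (-25/3 + Q)/(2*K))
A = 1/576 (A = ((⅙)*(-25 + 3*10)/(-20))² = ((⅙)*(-1/20)*(-25 + 30))² = ((⅙)*(-1/20)*5)² = (-1/24)² = 1/576 ≈ 0.0017361)
-358196/A + I/(-185085) = -358196/1/576 - 170497/(-185085) = -358196*576 - 170497*(-1/185085) = -206320896 + 170497/185085 = -38186902865663/185085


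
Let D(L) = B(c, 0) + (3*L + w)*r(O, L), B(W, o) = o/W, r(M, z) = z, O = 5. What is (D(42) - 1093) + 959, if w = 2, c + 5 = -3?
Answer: 5242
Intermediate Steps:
c = -8 (c = -5 - 3 = -8)
D(L) = L*(2 + 3*L) (D(L) = 0/(-8) + (3*L + 2)*L = 0*(-⅛) + (2 + 3*L)*L = 0 + L*(2 + 3*L) = L*(2 + 3*L))
(D(42) - 1093) + 959 = (42*(2 + 3*42) - 1093) + 959 = (42*(2 + 126) - 1093) + 959 = (42*128 - 1093) + 959 = (5376 - 1093) + 959 = 4283 + 959 = 5242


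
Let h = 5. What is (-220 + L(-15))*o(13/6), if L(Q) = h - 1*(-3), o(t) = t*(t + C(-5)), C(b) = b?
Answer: 11713/9 ≈ 1301.4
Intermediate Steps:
o(t) = t*(-5 + t) (o(t) = t*(t - 5) = t*(-5 + t))
L(Q) = 8 (L(Q) = 5 - 1*(-3) = 5 + 3 = 8)
(-220 + L(-15))*o(13/6) = (-220 + 8)*((13/6)*(-5 + 13/6)) = -212*13*(⅙)*(-5 + 13*(⅙)) = -1378*(-5 + 13/6)/3 = -1378*(-17)/(3*6) = -212*(-221/36) = 11713/9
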